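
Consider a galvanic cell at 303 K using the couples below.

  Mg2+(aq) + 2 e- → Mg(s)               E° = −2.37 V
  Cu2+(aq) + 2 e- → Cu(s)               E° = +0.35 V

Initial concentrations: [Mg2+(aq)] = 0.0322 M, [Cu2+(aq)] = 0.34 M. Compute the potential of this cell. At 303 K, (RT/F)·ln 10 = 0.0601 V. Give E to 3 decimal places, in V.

The Cu²⁺/Cu couple has the more positive E°, so it is the cathode; Mg²⁺/Mg is the anode.
E°cell = +0.35 − (−2.37) = +2.72 V, with n = 2 electrons transferred.
The balanced reaction is Cu2+(aq) + Mg(s) → Cu(s) + Mg2+(aq), so Q = [Mg2+(aq)] / [Cu2+(aq)] = 0.0947 and log Q = −1.024.
E = E° − (0.0601/n)·log Q = +2.72 − (0.0601/2)(−1.024) = +2.751 V.

+2.751 V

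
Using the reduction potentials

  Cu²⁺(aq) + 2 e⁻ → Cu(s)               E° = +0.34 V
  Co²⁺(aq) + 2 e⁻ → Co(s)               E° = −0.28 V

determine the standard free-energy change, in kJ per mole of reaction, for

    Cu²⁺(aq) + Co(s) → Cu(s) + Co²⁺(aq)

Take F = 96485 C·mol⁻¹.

−120 kJ/mol

In the reaction as written Cu²⁺(aq) is reduced, so the Cu²⁺/Cu couple is the cathode and Co²⁺/Co is the anode.
E°cell = +0.34 − (−0.28) = +0.62 V; balancing electrons gives n = 2.
ΔG° = −nFE°cell = −(2)(96485)(+0.62) J/mol = −120 kJ/mol.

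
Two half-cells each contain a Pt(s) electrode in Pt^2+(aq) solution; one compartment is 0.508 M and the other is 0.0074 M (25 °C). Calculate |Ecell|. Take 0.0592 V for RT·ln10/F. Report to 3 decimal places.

0.054 V

For a concentration cell E°cell = 0, since both electrodes use the same couple.
The compartment with the higher Pt^2+(aq) concentration (0.508 M) acts as the cathode; ions are reduced there and produced at the dilute (0.0074 M) anode.
With n = 2, Ecell = −(0.0592/2)·log([dilute]/[conc]) = −(0.0592/2)·log(0.0074/0.508) = +0.054 V.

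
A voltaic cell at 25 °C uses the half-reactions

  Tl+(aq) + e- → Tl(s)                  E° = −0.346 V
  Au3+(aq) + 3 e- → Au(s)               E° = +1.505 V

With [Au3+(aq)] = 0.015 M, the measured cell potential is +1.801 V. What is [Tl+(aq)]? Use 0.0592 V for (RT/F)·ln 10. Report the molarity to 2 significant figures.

1.7 M

Au³⁺/Au is the cathode (higher E°); E°cell = +1.505 − (−0.346) = +1.851 V with n = 3.
From the Nernst equation, log Q = n(E° − E)/0.0592 = 3·(+1.851 − (+1.801))/0.0592 = 2.534.
The balanced reaction is Au3+(aq) + 3 Tl(s) → Au(s) + 3 Tl+(aq), so Q = [Tl+(aq)]^3 / [Au3+(aq)].
Isolating [Tl+(aq)] in Q = 10^{2.534} yields log [Tl+(aq)] = 0.237, i.e. 1.7 M.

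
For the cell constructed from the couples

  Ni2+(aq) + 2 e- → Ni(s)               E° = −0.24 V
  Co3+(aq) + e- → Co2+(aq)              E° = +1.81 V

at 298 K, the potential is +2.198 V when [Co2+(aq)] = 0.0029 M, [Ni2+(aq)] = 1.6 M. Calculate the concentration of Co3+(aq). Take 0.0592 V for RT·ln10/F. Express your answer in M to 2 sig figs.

With Co³⁺/Co²⁺ at the cathode and Ni²⁺/Ni at the anode, E°cell = +1.81 − (−0.24) = +2.05 V (n = 2).
From the Nernst equation, log Q = n(E° − E)/0.0592 = 2·(+2.05 − (+2.198))/0.0592 = −5.000.
For 2 Co3+(aq) + Ni(s) → 2 Co2+(aq) + Ni2+(aq), the reaction quotient is Q = ([Co2+(aq)]^2·[Ni2+(aq)]) / [Co3+(aq)]^2.
Isolating [Co3+(aq)] in Q = 10^{−5.000} yields log [Co3+(aq)] = 0.064, i.e. 1.2 M.

1.2 M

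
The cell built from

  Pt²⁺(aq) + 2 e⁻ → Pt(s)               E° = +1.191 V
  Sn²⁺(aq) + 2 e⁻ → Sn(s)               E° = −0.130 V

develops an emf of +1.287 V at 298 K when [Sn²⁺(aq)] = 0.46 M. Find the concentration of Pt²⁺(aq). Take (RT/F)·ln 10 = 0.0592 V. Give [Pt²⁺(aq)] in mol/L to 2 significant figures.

0.033 M

The Pt²⁺/Pt couple has the larger reduction potential, so it is the cathode: E°cell = +1.191 − (−0.130) = +1.321 V and n = 2.
From the Nernst equation, log Q = n(E° − E)/0.0592 = 2·(+1.321 − (+1.287))/0.0592 = 1.149.
The balanced reaction is Pt²⁺(aq) + Sn(s) → Pt(s) + Sn²⁺(aq), so Q = [Sn²⁺(aq)] / [Pt²⁺(aq)].
Solving for the unknown gives log [Pt²⁺(aq)] = −1.486, so [Pt²⁺(aq)] ≈ 0.033 M.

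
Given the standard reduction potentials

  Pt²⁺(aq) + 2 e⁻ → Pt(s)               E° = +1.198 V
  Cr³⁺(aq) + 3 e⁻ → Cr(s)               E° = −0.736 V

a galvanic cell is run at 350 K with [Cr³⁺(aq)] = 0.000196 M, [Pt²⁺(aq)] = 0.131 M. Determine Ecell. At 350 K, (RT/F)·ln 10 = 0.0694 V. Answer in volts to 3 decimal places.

Since E°(Pt²⁺/Pt) > E°(Cr³⁺/Cr), Pt²⁺/Pt serves as the cathode.
E°cell = E°cat − E°an = +1.198 − (−0.736) = +1.934 V; n = 6.
Balancing gives 3 Pt²⁺(aq) + 2 Cr(s) → 3 Pt(s) + 2 Cr³⁺(aq); hence Q = [Cr³⁺(aq)]^2 / [Pt²⁺(aq)]^3 = 1.71×10^−5 (log Q = −4.767).
Applying E = E° − (RT ln10/nF)·log Q gives +1.934 − (0.0694/6)(−4.767) = +1.989 V.

+1.989 V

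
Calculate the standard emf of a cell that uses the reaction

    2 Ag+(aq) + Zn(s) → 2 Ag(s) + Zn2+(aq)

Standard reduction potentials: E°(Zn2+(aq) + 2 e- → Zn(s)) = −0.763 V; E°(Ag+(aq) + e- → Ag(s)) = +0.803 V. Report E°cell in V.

Ag+(aq) gains electrons, so the Ag⁺/Ag couple is the cathode; the Zn²⁺/Zn couple is the anode.
E°cell = E°(cathode) − E°(anode) = +0.803 − (−0.763) = +1.566 V.
The positive value indicates the reaction is spontaneous as written.

+1.566 V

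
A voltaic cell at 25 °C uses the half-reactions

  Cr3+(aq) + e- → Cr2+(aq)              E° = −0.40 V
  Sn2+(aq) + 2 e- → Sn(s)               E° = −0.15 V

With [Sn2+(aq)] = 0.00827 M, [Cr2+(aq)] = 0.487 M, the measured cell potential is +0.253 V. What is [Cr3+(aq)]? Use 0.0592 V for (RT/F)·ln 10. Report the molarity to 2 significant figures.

0.039 M

With Sn²⁺/Sn at the cathode and Cr³⁺/Cr²⁺ at the anode, E°cell = −0.15 − (−0.40) = +0.25 V (n = 2).
From the Nernst equation, log Q = n(E° − E)/0.0592 = 2·(+0.25 − (+0.253))/0.0592 = −0.101.
The balanced reaction is Sn2+(aq) + 2 Cr2+(aq) → Sn(s) + 2 Cr3+(aq), so Q = [Cr3+(aq)]^2 / ([Sn2+(aq)]·[Cr2+(aq)]^2).
Solving for the unknown gives log [Cr3+(aq)] = −1.404, so [Cr3+(aq)] ≈ 0.039 M.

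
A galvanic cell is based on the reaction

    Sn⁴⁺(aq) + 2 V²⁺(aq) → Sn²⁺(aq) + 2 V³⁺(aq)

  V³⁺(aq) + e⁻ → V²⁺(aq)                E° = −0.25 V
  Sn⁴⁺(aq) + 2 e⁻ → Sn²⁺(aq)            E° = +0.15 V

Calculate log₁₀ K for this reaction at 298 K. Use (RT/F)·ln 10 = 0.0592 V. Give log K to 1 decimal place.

log K = 13.5

The Sn⁴⁺/Sn²⁺ couple is reduced (cathode); E°cell = +0.15 − (−0.25) = +0.40 V with n = 2.
At equilibrium E = 0, so log K = nE°cell / 0.0592 = (2)(+0.40) / 0.0592 = 13.5.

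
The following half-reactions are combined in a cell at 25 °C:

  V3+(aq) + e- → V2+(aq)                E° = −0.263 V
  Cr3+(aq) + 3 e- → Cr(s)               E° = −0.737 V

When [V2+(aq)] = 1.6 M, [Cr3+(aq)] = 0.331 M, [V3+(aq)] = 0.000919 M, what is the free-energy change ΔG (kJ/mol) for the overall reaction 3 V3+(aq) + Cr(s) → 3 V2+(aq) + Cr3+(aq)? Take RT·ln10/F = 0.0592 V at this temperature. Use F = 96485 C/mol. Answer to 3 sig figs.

−84.4 kJ/mol

E°cell = −0.263 − (−0.737) = +0.474 V; the balanced reaction transfers n = 3 electrons.
Here Q = ([V2+(aq)]^3·[Cr3+(aq)]) / [V3+(aq)]^3 = 1.75×10^9 (log Q = 9.242), giving E = +0.474 − (0.0592/3)·(9.242) = +0.2916 V.
ΔG = −nFE = −(3)(96485)(+0.2916) J/mol = −84.4 kJ/mol.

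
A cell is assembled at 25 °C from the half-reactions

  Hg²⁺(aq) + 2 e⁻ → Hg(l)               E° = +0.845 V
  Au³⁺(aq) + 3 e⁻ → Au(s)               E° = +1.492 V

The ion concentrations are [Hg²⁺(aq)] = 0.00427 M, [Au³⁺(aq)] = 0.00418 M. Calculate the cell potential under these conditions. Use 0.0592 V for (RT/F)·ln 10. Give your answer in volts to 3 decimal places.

+0.670 V

Since E°(Au³⁺/Au) > E°(Hg²⁺/Hg), Au³⁺/Au serves as the cathode.
E°cell = E°cat − E°an = +1.492 − (+0.845) = +0.647 V; n = 6.
The balanced reaction is 2 Au³⁺(aq) + 3 Hg(l) → 2 Au(s) + 3 Hg²⁺(aq), so Q = [Hg²⁺(aq)]^3 / [Au³⁺(aq)]^2 = 0.00446 and log Q = −2.351.
E = E° − (0.0592/n)·log Q = +0.647 − (0.0592/6)(−2.351) = +0.670 V.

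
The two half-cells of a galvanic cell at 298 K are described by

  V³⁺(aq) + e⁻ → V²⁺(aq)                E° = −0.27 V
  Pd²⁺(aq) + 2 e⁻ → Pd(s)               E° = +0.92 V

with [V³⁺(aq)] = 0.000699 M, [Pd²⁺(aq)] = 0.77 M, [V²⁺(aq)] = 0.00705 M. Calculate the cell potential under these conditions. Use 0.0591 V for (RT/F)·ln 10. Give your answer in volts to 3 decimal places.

+1.246 V

Since E°(Pd²⁺/Pd) > E°(V³⁺/V²⁺), Pd²⁺/Pd serves as the cathode.
The standard potential is +0.92 − (−0.27) = +1.19 V and the balanced reaction transfers n = 2 electrons.
For the overall reaction Pd²⁺(aq) + 2 V²⁺(aq) → Pd(s) + 2 V³⁺(aq), Q = [V³⁺(aq)]^2 / ([Pd²⁺(aq)]·[V²⁺(aq)]^2) = 0.0128, giving log Q = −1.894.
By the Nernst equation, E = +1.19 − (0.0591/2)·(−1.894) = +1.246 V.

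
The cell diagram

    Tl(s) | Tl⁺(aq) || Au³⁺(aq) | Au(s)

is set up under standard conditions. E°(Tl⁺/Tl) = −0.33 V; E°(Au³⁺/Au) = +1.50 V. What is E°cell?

+1.83 V

By convention the left-hand electrode in cell notation is the anode (oxidation) and the right-hand electrode is the cathode (reduction).
E°cell = E°(right) − E°(left) = +1.50 − (−0.33) = +1.83 V.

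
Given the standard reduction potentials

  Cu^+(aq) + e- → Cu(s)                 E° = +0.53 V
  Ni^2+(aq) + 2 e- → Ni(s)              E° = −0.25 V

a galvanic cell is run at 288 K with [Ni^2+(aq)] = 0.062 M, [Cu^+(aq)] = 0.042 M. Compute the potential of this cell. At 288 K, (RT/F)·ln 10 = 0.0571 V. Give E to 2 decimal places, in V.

+0.74 V

Since E°(Cu⁺/Cu) > E°(Ni²⁺/Ni), Cu⁺/Cu serves as the cathode.
E°cell = E°cat − E°an = +0.53 − (−0.25) = +0.78 V; n = 2.
For the overall reaction 2 Cu^+(aq) + Ni(s) → 2 Cu(s) + Ni^2+(aq), Q = [Ni^2+(aq)] / [Cu^+(aq)]^2 = 35.1, giving log Q = 1.546.
Applying E = E° − (RT ln10/nF)·log Q gives +0.78 − (0.0571/2)(1.546) = +0.74 V.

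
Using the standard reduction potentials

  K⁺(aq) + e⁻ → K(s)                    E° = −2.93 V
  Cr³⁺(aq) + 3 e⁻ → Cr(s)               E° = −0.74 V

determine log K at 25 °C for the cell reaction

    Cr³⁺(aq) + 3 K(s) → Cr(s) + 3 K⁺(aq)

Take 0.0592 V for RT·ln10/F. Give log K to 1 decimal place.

The Cr³⁺/Cr couple is reduced (cathode); E°cell = −0.74 − (−2.93) = +2.19 V with n = 3.
At equilibrium E = 0, so log K = nE°cell / 0.0592 = (3)(+2.19) / 0.0592 = 111.0.

log K = 111.0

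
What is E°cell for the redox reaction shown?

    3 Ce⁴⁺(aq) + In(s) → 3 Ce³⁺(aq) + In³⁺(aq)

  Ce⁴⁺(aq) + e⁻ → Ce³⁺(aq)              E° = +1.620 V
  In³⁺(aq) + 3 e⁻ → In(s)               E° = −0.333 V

+1.953 V

Ce⁴⁺(aq) gains electrons, so the Ce⁴⁺/Ce³⁺ couple is the cathode; the In³⁺/In couple is the anode.
E°cell = E°(cathode) − E°(anode) = +1.620 − (−0.333) = +1.953 V.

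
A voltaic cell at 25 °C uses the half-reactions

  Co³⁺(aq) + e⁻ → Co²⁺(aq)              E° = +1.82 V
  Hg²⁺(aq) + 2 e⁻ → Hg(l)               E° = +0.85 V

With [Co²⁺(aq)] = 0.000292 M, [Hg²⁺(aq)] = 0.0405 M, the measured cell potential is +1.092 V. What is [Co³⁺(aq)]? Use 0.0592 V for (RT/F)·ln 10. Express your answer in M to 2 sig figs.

0.0068 M

With Co³⁺/Co²⁺ at the cathode and Hg²⁺/Hg at the anode, E°cell = +1.82 − (+0.85) = +0.97 V (n = 2).
Since E = E° − (0.0592/n)·log Q, log Q = n(E° − E)/0.0592 = −4.122.
For 2 Co³⁺(aq) + Hg(l) → 2 Co²⁺(aq) + Hg²⁺(aq), the reaction quotient is Q = ([Co²⁺(aq)]^2·[Hg²⁺(aq)]) / [Co³⁺(aq)]^2.
Solving for the unknown gives log [Co³⁺(aq)] = −2.170, so [Co³⁺(aq)] ≈ 0.0068 M.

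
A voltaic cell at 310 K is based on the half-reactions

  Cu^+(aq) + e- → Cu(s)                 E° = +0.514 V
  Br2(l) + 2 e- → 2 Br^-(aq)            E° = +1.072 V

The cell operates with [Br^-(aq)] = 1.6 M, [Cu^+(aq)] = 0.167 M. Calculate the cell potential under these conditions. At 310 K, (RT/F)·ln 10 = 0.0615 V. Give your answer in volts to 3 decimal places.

The Br₂/Br⁻ couple has the more positive E°, so it is the cathode; Cu⁺/Cu is the anode.
E°cell = +1.072 − (+0.514) = +0.558 V, with n = 2 electrons transferred.
Balancing gives Br2(l) + 2 Cu(s) → 2 Br^-(aq) + 2 Cu^+(aq); hence Q = [Br^-(aq)]^2·[Cu^+(aq)]^2 = 0.0714 (log Q = −1.146).
E = E° − (0.0615/n)·log Q = +0.558 − (0.0615/2)(−1.146) = +0.593 V.

+0.593 V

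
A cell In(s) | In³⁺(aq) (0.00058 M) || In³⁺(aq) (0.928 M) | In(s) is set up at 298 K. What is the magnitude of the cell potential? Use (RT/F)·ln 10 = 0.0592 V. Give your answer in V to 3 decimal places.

0.063 V

For a concentration cell E°cell = 0, since both electrodes use the same couple.
The compartment with the higher In³⁺(aq) concentration (0.928 M) acts as the cathode; ions are reduced there and produced at the dilute (0.00058 M) anode.
With n = 3, Ecell = −(0.0592/3)·log([dilute]/[conc]) = −(0.0592/3)·log(0.00058/0.928) = +0.063 V.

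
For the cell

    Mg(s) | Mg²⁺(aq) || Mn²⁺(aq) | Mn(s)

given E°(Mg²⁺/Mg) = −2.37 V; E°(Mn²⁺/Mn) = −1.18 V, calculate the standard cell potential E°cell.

By convention the left-hand electrode in cell notation is the anode (oxidation) and the right-hand electrode is the cathode (reduction).
E°cell = E°(right) − E°(left) = −1.18 − (−2.37) = +1.19 V.

+1.19 V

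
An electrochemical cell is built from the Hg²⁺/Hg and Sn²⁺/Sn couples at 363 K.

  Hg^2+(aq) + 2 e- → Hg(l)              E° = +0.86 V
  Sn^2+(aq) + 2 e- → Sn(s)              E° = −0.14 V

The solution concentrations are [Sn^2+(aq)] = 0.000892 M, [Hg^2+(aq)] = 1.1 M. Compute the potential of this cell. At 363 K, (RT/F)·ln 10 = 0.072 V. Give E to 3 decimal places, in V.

+1.111 V

Hg²⁺/Hg is reduced (cathode, E° = +0.86 V) and Sn²⁺/Sn is oxidized (anode).
E°cell = +0.86 − (−0.14) = +1.00 V, with n = 2 electrons transferred.
Balancing gives Hg^2+(aq) + Sn(s) → Hg(l) + Sn^2+(aq); hence Q = [Sn^2+(aq)] / [Hg^2+(aq)] = 0.000811 (log Q = −3.091).
By the Nernst equation, E = +1.00 − (0.072/2)·(−3.091) = +1.111 V.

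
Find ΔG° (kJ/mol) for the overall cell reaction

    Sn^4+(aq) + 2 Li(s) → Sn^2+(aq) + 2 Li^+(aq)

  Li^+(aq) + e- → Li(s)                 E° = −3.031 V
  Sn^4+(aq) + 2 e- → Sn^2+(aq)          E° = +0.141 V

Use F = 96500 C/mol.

−612 kJ/mol

In the reaction as written Sn^4+(aq) is reduced, so the Sn⁴⁺/Sn²⁺ couple is the cathode and Li⁺/Li is the anode.
E°cell = +0.141 − (−3.031) = +3.172 V; balancing electrons gives n = 2.
ΔG° = −nFE°cell = −(2)(96500)(+3.172) J/mol = −612 kJ/mol.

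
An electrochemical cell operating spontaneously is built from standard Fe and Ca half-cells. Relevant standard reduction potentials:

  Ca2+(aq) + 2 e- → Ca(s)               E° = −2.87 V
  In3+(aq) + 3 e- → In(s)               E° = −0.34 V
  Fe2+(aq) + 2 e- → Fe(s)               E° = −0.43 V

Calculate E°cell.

+2.44 V

The Fe²⁺/Fe couple has the higher E°, so Fe ion is reduced (cathode) and Ca is oxidized (anode).
E°cell = E°(cathode) − E°(anode) = −0.43 − (−2.87) = +2.44 V.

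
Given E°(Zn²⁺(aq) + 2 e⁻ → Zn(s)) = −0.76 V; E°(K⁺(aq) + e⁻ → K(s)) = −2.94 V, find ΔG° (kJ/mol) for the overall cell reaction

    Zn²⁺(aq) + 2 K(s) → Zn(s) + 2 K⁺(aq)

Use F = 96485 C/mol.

In the reaction as written Zn²⁺(aq) is reduced, so the Zn²⁺/Zn couple is the cathode and K⁺/K is the anode.
E°cell = −0.76 − (−2.94) = +2.18 V; balancing electrons gives n = 2.
ΔG° = −nFE°cell = −(2)(96485)(+2.18) J/mol = −421 kJ/mol.

−421 kJ/mol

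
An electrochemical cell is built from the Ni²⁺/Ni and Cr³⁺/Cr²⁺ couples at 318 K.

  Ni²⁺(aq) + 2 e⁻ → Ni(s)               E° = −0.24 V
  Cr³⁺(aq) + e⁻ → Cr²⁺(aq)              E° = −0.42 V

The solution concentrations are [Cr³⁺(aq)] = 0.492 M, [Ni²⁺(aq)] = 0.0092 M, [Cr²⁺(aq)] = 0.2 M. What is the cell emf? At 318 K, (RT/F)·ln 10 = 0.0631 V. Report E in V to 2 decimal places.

The Ni²⁺/Ni couple has the more positive E°, so it is the cathode; Cr³⁺/Cr²⁺ is the anode.
The standard potential is −0.24 − (−0.42) = +0.18 V and the balanced reaction transfers n = 2 electrons.
For the overall reaction Ni²⁺(aq) + 2 Cr²⁺(aq) → Ni(s) + 2 Cr³⁺(aq), Q = [Cr³⁺(aq)]^2 / ([Ni²⁺(aq)]·[Cr²⁺(aq)]^2) = 658, giving log Q = 2.818.
By the Nernst equation, E = +0.18 − (0.0631/2)·(2.818) = +0.09 V.

+0.09 V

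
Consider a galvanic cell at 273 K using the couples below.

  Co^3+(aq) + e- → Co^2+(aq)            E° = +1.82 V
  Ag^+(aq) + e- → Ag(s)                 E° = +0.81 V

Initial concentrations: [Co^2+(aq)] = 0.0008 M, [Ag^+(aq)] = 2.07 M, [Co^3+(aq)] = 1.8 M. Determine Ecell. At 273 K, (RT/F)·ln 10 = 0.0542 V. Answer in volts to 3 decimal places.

+1.175 V

The Co³⁺/Co²⁺ couple has the more positive E°, so it is the cathode; Ag⁺/Ag is the anode.
The standard potential is +1.82 − (+0.81) = +1.01 V and the balanced reaction transfers n = 1 electron.
The balanced reaction is Co^3+(aq) + Ag(s) → Co^2+(aq) + Ag^+(aq), so Q = ([Co^2+(aq)]·[Ag^+(aq)]) / [Co^3+(aq)] = 0.00092 and log Q = −3.036.
Applying E = E° − (RT ln10/nF)·log Q gives +1.01 − (0.0542/1)(−3.036) = +1.175 V.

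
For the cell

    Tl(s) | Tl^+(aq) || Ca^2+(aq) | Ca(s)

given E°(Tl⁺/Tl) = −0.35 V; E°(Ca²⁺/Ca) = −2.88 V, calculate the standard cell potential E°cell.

By convention the left-hand electrode in cell notation is the anode (oxidation) and the right-hand electrode is the cathode (reduction).
E°cell = E°(right) − E°(left) = −2.88 − (−0.35) = −2.53 V.
The negative sign shows that, as written, the cell would require an external voltage to drive the reaction.

−2.53 V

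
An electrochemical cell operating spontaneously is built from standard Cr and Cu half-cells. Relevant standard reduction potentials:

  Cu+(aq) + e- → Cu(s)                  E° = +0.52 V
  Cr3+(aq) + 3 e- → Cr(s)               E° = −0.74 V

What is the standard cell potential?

+1.26 V

Of the two couples in this cell, the one with the more positive reduction potential is reduced at the cathode: here that is Cu⁺/Cu (+0.52 V); Cr³⁺/Cr (−0.74 V) is the anode.
E°cell = E°(cathode) − E°(anode) = +0.52 − (−0.74) = +1.26 V.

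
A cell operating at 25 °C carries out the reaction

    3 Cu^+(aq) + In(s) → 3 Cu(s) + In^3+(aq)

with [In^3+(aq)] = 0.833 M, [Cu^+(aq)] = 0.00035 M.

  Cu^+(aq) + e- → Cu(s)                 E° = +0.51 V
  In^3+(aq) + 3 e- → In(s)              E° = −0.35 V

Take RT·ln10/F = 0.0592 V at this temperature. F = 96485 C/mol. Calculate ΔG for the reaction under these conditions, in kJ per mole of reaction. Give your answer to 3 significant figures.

With Cu⁺/Cu reduced at the cathode, E°cell = +0.51 − (−0.35) = +0.86 V and n = 3.
Q = [In^3+(aq)] / [Cu^+(aq)]^3 = 1.94×10^10, so log Q = 10.288 and E = +0.86 − (0.0592/3)(10.288) = +0.6570 V.
Finally ΔG = −nFE = −(3)(96485 C/mol)(+0.6570 V) = −190 kJ/mol.

−190 kJ/mol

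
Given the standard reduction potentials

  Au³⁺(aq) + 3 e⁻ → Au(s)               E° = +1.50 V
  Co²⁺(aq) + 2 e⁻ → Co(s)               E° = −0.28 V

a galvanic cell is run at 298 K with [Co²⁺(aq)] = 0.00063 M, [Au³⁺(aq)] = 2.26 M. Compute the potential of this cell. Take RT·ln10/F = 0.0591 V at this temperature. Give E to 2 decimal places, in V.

+1.88 V

The Au³⁺/Au couple has the more positive E°, so it is the cathode; Co²⁺/Co is the anode.
E°cell = +1.50 − (−0.28) = +1.78 V, with n = 6 electrons transferred.
For the overall reaction 2 Au³⁺(aq) + 3 Co(s) → 2 Au(s) + 3 Co²⁺(aq), Q = [Co²⁺(aq)]^3 / [Au³⁺(aq)]^2 = 4.9×10^−11, giving log Q = −10.310.
Applying E = E° − (RT ln10/nF)·log Q gives +1.78 − (0.0591/6)(−10.310) = +1.88 V.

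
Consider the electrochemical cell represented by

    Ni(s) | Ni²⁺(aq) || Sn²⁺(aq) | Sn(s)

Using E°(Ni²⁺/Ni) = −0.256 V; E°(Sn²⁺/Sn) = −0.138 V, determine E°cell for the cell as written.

+0.118 V

By convention the left-hand electrode in cell notation is the anode (oxidation) and the right-hand electrode is the cathode (reduction).
E°cell = E°(right) − E°(left) = −0.138 − (−0.256) = +0.118 V.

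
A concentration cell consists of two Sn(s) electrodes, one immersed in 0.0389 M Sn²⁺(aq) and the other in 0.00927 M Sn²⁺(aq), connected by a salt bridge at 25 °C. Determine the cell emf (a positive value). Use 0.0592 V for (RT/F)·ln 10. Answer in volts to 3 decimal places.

0.018 V

For a concentration cell E°cell = 0, since both electrodes use the same couple.
The compartment with the higher Sn²⁺(aq) concentration (0.0389 M) acts as the cathode; ions are reduced there and produced at the dilute (0.00927 M) anode.
With n = 2, Ecell = −(0.0592/2)·log([dilute]/[conc]) = −(0.0592/2)·log(0.00927/0.0389) = +0.018 V.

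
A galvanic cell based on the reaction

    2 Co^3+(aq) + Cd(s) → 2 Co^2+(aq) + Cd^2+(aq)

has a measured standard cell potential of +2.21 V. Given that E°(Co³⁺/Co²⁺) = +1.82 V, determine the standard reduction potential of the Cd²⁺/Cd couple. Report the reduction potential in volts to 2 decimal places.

In the reaction as written the Co³⁺/Co²⁺ couple is reduced (cathode) and Cd²⁺/Cd is oxidized (anode), so E°cell = E°(Co³⁺/Co²⁺) − E°(Cd²⁺/Cd).
E°(Cd²⁺/Cd) = E°(cathode) − E°cell = +1.82 − (+2.21) = −0.39 V.

−0.39 V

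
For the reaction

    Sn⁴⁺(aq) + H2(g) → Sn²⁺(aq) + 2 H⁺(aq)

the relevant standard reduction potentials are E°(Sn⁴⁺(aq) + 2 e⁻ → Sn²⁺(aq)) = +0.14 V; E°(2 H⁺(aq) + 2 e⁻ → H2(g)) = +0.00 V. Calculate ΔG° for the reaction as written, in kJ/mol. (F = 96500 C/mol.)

In the reaction as written Sn⁴⁺(aq) is reduced, so the Sn⁴⁺/Sn²⁺ couple is the cathode and 2H⁺/H₂ is the anode.
E°cell = +0.14 − (+0.00) = +0.14 V; balancing electrons gives n = 2.
ΔG° = −nFE°cell = −(2)(96500)(+0.14) J/mol = −27.0 kJ/mol.

−27.0 kJ/mol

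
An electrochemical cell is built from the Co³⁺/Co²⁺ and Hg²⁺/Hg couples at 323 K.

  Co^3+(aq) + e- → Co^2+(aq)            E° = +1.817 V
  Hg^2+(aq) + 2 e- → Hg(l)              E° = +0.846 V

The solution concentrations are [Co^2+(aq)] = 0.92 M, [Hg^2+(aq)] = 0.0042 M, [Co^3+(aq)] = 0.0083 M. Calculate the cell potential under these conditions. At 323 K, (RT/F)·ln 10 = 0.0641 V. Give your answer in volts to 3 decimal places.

Since E°(Co³⁺/Co²⁺) > E°(Hg²⁺/Hg), Co³⁺/Co²⁺ serves as the cathode.
E°cell = E°cat − E°an = +1.817 − (+0.846) = +0.971 V; n = 2.
Balancing gives 2 Co^3+(aq) + Hg(l) → 2 Co^2+(aq) + Hg^2+(aq); hence Q = ([Co^2+(aq)]^2·[Hg^2+(aq)]) / [Co^3+(aq)]^2 = 51.6 (log Q = 1.713).
By the Nernst equation, E = +0.971 − (0.0641/2)·(1.713) = +0.916 V.

+0.916 V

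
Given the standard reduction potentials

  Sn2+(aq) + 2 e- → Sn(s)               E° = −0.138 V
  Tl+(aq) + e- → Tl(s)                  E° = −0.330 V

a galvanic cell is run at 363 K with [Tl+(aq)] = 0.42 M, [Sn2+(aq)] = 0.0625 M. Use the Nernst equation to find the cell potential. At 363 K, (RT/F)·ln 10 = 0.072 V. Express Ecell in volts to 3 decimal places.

+0.176 V

Since E°(Sn²⁺/Sn) > E°(Tl⁺/Tl), Sn²⁺/Sn serves as the cathode.
E°cell = −0.138 − (−0.330) = +0.192 V, with n = 2 electrons transferred.
The balanced reaction is Sn2+(aq) + 2 Tl(s) → Sn(s) + 2 Tl+(aq), so Q = [Tl+(aq)]^2 / [Sn2+(aq)] = 2.82 and log Q = 0.451.
By the Nernst equation, E = +0.192 − (0.072/2)·(0.451) = +0.176 V.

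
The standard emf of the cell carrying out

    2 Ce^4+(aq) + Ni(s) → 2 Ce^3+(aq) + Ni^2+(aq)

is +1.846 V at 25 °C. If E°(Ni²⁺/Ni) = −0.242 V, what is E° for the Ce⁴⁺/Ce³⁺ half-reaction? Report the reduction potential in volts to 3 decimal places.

+1.604 V

In the reaction as written the Ce⁴⁺/Ce³⁺ couple is reduced (cathode) and Ni²⁺/Ni is oxidized (anode), so E°cell = E°(Ce⁴⁺/Ce³⁺) − E°(Ni²⁺/Ni).
E°(Ce⁴⁺/Ce³⁺) = E°cell + E°(anode) = +1.846 + (−0.242) = +1.604 V.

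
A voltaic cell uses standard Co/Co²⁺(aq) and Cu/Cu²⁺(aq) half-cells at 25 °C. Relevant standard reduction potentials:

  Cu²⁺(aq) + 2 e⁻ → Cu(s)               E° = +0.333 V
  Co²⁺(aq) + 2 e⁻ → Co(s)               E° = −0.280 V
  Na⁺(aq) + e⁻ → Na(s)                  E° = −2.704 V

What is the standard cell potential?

The Cu²⁺/Cu couple has the higher E°, so Cu ion is reduced (cathode) and Co is oxidized (anode).
E°cell = E°(cathode) − E°(anode) = +0.333 − (−0.280) = +0.613 V.

+0.613 V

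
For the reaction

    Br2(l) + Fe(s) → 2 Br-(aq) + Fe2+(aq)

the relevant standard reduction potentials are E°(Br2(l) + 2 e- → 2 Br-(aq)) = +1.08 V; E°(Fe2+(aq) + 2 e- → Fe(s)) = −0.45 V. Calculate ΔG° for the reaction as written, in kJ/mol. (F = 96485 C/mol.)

−295 kJ/mol

In the reaction as written Br2(l) is reduced, so the Br₂/Br⁻ couple is the cathode and Fe²⁺/Fe is the anode.
E°cell = +1.08 − (−0.45) = +1.53 V; balancing electrons gives n = 2.
ΔG° = −nFE°cell = −(2)(96485)(+1.53) J/mol = −295 kJ/mol.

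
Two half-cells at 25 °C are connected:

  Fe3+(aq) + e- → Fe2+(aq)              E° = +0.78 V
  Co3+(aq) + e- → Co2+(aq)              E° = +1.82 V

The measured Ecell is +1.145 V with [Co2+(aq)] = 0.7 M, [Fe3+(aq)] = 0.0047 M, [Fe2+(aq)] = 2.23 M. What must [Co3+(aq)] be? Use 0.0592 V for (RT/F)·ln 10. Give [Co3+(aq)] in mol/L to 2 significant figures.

Co³⁺/Co²⁺ is the cathode (higher E°); E°cell = +1.82 − (+0.78) = +1.04 V with n = 1.
Since E = E° − (0.0592/n)·log Q, log Q = n(E° − E)/0.0592 = −1.774.
For Co3+(aq) + Fe2+(aq) → Co2+(aq) + Fe3+(aq), the reaction quotient is Q = ([Co2+(aq)]·[Fe3+(aq)]) / ([Co3+(aq)]·[Fe2+(aq)]).
Isolating [Co3+(aq)] in Q = 10^{−1.774} yields log [Co3+(aq)] = −1.057, i.e. 0.088 M.

0.088 M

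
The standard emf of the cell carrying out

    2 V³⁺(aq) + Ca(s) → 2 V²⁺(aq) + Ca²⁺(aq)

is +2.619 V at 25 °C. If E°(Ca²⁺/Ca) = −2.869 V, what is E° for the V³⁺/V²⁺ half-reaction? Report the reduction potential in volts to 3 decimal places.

−0.250 V

In the reaction as written the V³⁺/V²⁺ couple is reduced (cathode) and Ca²⁺/Ca is oxidized (anode), so E°cell = E°(V³⁺/V²⁺) − E°(Ca²⁺/Ca).
E°(V³⁺/V²⁺) = E°cell + E°(anode) = +2.619 + (−2.869) = −0.250 V.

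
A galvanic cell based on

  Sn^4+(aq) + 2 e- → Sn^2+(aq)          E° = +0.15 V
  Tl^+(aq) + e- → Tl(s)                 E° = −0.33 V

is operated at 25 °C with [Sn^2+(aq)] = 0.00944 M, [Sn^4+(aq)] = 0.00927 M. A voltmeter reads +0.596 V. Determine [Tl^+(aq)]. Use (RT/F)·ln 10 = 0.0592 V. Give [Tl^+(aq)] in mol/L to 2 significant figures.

0.011 M

The Sn⁴⁺/Sn²⁺ couple has the larger reduction potential, so it is the cathode: E°cell = +0.15 − (−0.33) = +0.48 V and n = 2.
Since E = E° − (0.0592/n)·log Q, log Q = n(E° − E)/0.0592 = −3.919.
The balanced reaction is Sn^4+(aq) + 2 Tl(s) → Sn^2+(aq) + 2 Tl^+(aq), so Q = ([Sn^2+(aq)]·[Tl^+(aq)]^2) / [Sn^4+(aq)].
Substituting the known concentrations and solving, log [Tl^+(aq)] = −1.963 and [Tl^+(aq)] = 0.011 M.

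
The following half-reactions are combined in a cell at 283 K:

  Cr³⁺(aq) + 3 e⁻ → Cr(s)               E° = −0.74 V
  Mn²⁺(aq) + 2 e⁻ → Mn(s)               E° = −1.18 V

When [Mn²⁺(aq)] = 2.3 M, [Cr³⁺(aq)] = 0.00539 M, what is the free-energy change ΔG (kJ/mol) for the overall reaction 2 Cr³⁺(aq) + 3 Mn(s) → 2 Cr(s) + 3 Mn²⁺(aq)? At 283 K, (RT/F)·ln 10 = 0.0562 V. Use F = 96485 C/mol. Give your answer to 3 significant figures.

−224 kJ/mol

The standard cell potential is −0.74 − (−1.18) = +0.44 V, with n = 6 electrons in the balanced equation.
The reaction quotient is [Mn²⁺(aq)]^3 / [Cr³⁺(aq)]^2 = 4.19×10^5; by Nernst, E = +0.44 − (0.0562/6)(5.622) = +0.3873 V.
Then ΔG = −nFE = −6 × 96485 × +0.3873 J/mol = −224 kJ/mol.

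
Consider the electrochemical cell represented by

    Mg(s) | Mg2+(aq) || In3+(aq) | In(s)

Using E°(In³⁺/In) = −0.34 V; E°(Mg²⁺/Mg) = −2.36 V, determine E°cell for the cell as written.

By convention the left-hand electrode in cell notation is the anode (oxidation) and the right-hand electrode is the cathode (reduction).
E°cell = E°(right) − E°(left) = −0.34 − (−2.36) = +2.02 V.

+2.02 V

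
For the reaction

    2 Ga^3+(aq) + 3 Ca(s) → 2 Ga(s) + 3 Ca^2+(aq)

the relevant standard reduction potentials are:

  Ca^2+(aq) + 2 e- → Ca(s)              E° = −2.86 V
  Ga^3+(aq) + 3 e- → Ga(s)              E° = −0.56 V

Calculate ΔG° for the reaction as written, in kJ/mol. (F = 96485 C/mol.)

In the reaction as written Ga^3+(aq) is reduced, so the Ga³⁺/Ga couple is the cathode and Ca²⁺/Ca is the anode.
E°cell = −0.56 − (−2.86) = +2.30 V; balancing electrons gives n = 6.
ΔG° = −nFE°cell = −(6)(96485)(+2.30) J/mol = −1331 kJ/mol.

−1331 kJ/mol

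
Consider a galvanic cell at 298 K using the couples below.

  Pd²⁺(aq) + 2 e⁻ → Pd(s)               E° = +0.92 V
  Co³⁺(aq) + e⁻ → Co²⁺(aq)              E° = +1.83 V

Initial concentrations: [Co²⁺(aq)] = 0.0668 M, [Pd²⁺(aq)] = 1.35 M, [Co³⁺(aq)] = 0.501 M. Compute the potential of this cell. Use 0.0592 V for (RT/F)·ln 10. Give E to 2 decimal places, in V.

Co³⁺/Co²⁺ is reduced (cathode, E° = +1.83 V) and Pd²⁺/Pd is oxidized (anode).
E°cell = E°cat − E°an = +1.83 − (+0.92) = +0.91 V; n = 2.
For the overall reaction 2 Co³⁺(aq) + Pd(s) → 2 Co²⁺(aq) + Pd²⁺(aq), Q = ([Co²⁺(aq)]^2·[Pd²⁺(aq)]) / [Co³⁺(aq)]^2 = 0.024, giving log Q = −1.620.
By the Nernst equation, E = +0.91 − (0.0592/2)·(−1.620) = +0.96 V.

+0.96 V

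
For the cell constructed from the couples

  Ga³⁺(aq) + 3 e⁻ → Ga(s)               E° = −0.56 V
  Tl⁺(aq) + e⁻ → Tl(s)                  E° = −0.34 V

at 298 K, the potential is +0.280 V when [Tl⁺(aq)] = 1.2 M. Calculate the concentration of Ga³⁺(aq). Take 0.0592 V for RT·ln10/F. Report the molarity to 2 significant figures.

With Tl⁺/Tl at the cathode and Ga³⁺/Ga at the anode, E°cell = −0.34 − (−0.56) = +0.22 V (n = 3).
From the Nernst equation, log Q = n(E° − E)/0.0592 = 3·(+0.22 − (+0.280))/0.0592 = −3.041.
The balanced reaction is 3 Tl⁺(aq) + Ga(s) → 3 Tl(s) + Ga³⁺(aq), so Q = [Ga³⁺(aq)] / [Tl⁺(aq)]^3.
Solving for the unknown gives log [Ga³⁺(aq)] = −2.803, so [Ga³⁺(aq)] ≈ 0.0016 M.

0.0016 M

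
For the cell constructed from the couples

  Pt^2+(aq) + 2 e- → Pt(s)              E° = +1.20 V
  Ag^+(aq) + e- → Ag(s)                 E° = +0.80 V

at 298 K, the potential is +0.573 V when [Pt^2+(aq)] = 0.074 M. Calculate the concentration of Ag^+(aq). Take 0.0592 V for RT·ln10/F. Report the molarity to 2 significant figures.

With Pt²⁺/Pt at the cathode and Ag⁺/Ag at the anode, E°cell = +1.20 − (+0.80) = +0.40 V (n = 2).
Rearranging E = E° − (0.0592/n)·log Q gives log Q = 2(+0.40 − (+0.573))/0.0592 = −5.845.
The balanced reaction is Pt^2+(aq) + 2 Ag(s) → Pt(s) + 2 Ag^+(aq), so Q = [Ag^+(aq)]^2 / [Pt^2+(aq)].
Solving for the unknown gives log [Ag^+(aq)] = −3.488, so [Ag^+(aq)] ≈ 0.00033 M.

0.00033 M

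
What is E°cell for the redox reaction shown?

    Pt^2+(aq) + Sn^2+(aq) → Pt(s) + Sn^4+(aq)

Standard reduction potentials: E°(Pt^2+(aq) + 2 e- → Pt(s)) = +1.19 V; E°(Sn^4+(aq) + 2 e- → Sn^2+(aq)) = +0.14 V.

Pt^2+(aq) gains electrons, so the Pt²⁺/Pt couple is the cathode; the Sn⁴⁺/Sn²⁺ couple is the anode.
E°cell = E°(cathode) − E°(anode) = +1.19 − (+0.14) = +1.05 V.
The positive value indicates the reaction is spontaneous as written.

+1.05 V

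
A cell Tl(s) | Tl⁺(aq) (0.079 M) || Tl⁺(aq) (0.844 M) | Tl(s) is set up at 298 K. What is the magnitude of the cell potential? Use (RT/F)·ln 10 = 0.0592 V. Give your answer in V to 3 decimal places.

For a concentration cell E°cell = 0, since both electrodes use the same couple.
The compartment with the higher Tl⁺(aq) concentration (0.844 M) acts as the cathode; ions are reduced there and produced at the dilute (0.079 M) anode.
With n = 1, Ecell = −(0.0592/1)·log([dilute]/[conc]) = −(0.0592/1)·log(0.079/0.844) = +0.061 V.

0.061 V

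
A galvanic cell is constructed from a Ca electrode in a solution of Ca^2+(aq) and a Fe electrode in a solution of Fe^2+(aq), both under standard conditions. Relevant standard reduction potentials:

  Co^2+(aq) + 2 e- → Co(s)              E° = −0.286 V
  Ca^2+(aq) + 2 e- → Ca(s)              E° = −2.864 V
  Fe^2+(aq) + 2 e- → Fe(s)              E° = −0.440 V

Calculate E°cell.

The Fe²⁺/Fe couple has the higher E°, so Fe ion is reduced (cathode) and Ca is oxidized (anode).
E°cell = E°(cathode) − E°(anode) = −0.440 − (−2.864) = +2.424 V.

+2.424 V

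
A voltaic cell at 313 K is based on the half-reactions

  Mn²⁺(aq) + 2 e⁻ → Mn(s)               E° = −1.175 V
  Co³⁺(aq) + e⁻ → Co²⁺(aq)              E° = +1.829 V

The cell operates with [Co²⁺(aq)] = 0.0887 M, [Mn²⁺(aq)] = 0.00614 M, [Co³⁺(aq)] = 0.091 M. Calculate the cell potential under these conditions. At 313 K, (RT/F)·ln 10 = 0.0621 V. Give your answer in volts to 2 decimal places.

+3.07 V

Co³⁺/Co²⁺ is reduced (cathode, E° = +1.829 V) and Mn²⁺/Mn is oxidized (anode).
The standard potential is +1.829 − (−1.175) = +3.004 V and the balanced reaction transfers n = 2 electrons.
For the overall reaction 2 Co³⁺(aq) + Mn(s) → 2 Co²⁺(aq) + Mn²⁺(aq), Q = ([Co²⁺(aq)]^2·[Mn²⁺(aq)]) / [Co³⁺(aq)]^2 = 0.00583, giving log Q = −2.234.
Applying E = E° − (RT ln10/nF)·log Q gives +3.004 − (0.0621/2)(−2.234) = +3.07 V.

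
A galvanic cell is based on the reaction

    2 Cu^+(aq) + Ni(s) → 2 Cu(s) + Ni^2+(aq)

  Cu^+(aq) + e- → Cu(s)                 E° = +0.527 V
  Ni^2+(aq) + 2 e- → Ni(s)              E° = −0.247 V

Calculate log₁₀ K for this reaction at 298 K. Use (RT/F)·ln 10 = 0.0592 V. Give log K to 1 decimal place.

log K = 26.1

The Cu⁺/Cu couple is reduced (cathode); E°cell = +0.527 − (−0.247) = +0.774 V with n = 2.
At equilibrium E = 0, so log K = nE°cell / 0.0592 = (2)(+0.774) / 0.0592 = 26.1.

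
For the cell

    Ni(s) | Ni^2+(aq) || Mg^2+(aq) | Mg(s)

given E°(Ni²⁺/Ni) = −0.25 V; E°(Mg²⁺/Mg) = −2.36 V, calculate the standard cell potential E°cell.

−2.11 V

By convention the left-hand electrode in cell notation is the anode (oxidation) and the right-hand electrode is the cathode (reduction).
E°cell = E°(right) − E°(left) = −2.36 − (−0.25) = −2.11 V.
The negative sign shows that, as written, the cell would require an external voltage to drive the reaction.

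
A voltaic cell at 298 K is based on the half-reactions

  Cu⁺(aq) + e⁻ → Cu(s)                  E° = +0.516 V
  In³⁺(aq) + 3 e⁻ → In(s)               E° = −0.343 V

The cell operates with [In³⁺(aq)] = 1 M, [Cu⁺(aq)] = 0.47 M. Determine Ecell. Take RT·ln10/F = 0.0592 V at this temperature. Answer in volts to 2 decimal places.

+0.84 V

The Cu⁺/Cu couple has the more positive E°, so it is the cathode; In³⁺/In is the anode.
E°cell = E°cat − E°an = +0.516 − (−0.343) = +0.859 V; n = 3.
The balanced reaction is 3 Cu⁺(aq) + In(s) → 3 Cu(s) + In³⁺(aq), so Q = [In³⁺(aq)] / [Cu⁺(aq)]^3 = 9.63 and log Q = 0.984.
E = E° − (0.0592/n)·log Q = +0.859 − (0.0592/3)(0.984) = +0.84 V.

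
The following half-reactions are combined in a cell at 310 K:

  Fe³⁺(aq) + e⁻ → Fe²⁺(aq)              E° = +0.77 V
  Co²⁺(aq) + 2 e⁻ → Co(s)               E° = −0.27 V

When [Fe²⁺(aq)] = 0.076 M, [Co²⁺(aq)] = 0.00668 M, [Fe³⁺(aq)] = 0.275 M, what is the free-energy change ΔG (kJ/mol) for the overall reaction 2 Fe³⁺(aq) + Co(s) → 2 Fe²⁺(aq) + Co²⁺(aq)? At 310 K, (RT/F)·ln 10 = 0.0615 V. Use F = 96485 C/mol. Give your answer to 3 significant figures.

−220 kJ/mol

E°cell = +0.77 − (−0.27) = +1.04 V; the balanced reaction transfers n = 2 electrons.
Here Q = ([Fe²⁺(aq)]^2·[Co²⁺(aq)]) / [Fe³⁺(aq)]^2 = 0.00051 (log Q = −3.292), giving E = +1.04 − (0.0615/2)·(−3.292) = +1.1412 V.
Then ΔG = −nFE = −2 × 96485 × +1.1412 J/mol = −220 kJ/mol.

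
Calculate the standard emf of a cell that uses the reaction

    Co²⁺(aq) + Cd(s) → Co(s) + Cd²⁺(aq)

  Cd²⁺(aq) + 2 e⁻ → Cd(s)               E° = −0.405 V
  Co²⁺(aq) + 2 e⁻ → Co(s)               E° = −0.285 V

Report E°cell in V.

In the reaction as written, Co²⁺(aq) is reduced (cathode) and Cd²⁺(aq) is produced by oxidation at the anode.
E°cell = E°(cathode) − E°(anode) = −0.285 − (−0.405) = +0.120 V.

+0.120 V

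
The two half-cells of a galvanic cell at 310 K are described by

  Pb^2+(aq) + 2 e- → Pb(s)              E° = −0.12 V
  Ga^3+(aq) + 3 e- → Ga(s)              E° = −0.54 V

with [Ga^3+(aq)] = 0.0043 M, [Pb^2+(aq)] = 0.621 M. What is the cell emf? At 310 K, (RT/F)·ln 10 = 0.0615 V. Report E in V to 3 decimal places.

Since E°(Pb²⁺/Pb) > E°(Ga³⁺/Ga), Pb²⁺/Pb serves as the cathode.
The standard potential is −0.12 − (−0.54) = +0.42 V and the balanced reaction transfers n = 6 electrons.
The balanced reaction is 3 Pb^2+(aq) + 2 Ga(s) → 3 Pb(s) + 2 Ga^3+(aq), so Q = [Ga^3+(aq)]^2 / [Pb^2+(aq)]^3 = 7.72×10^−5 and log Q = −4.112.
By the Nernst equation, E = +0.42 − (0.0615/6)·(−4.112) = +0.462 V.

+0.462 V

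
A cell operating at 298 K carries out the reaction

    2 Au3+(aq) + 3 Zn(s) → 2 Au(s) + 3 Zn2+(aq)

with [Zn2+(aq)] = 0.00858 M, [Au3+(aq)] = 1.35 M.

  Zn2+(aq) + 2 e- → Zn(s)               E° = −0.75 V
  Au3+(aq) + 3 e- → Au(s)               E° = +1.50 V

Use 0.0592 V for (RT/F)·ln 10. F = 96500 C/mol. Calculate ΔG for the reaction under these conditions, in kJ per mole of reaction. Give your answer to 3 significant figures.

−1340 kJ/mol

The standard cell potential is +1.50 − (−0.75) = +2.25 V, with n = 6 electrons in the balanced equation.
The reaction quotient is [Zn2+(aq)]^3 / [Au3+(aq)]^2 = 3.47×10^−7; by Nernst, E = +2.25 − (0.0592/6)(−6.460) = +2.3137 V.
ΔG = −nFE = −(6)(96500)(+2.3137) J/mol = −1340 kJ/mol.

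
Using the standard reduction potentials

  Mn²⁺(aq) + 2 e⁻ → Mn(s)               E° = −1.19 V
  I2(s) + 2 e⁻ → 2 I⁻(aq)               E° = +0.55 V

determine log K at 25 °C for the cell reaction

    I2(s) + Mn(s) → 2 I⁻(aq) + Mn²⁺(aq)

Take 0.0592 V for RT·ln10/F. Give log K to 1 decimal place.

The I₂/I⁻ couple is reduced (cathode); E°cell = +0.55 − (−1.19) = +1.74 V with n = 2.
At equilibrium E = 0, so log K = nE°cell / 0.0592 = (2)(+1.74) / 0.0592 = 58.8.

log K = 58.8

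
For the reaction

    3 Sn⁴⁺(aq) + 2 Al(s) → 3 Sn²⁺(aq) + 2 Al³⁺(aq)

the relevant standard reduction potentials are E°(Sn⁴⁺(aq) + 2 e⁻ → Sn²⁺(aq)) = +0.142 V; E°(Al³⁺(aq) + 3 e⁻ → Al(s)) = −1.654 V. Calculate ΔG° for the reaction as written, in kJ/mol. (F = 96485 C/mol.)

In the reaction as written Sn⁴⁺(aq) is reduced, so the Sn⁴⁺/Sn²⁺ couple is the cathode and Al³⁺/Al is the anode.
E°cell = +0.142 − (−1.654) = +1.796 V; balancing electrons gives n = 6.
ΔG° = −nFE°cell = −(6)(96485)(+1.796) J/mol = −1040 kJ/mol.

−1040 kJ/mol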